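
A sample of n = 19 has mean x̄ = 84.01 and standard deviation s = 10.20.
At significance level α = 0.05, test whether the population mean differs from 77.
One-sample t-test:
H₀: μ = 77
H₁: μ ≠ 77
df = n - 1 = 18
t = (x̄ - μ₀) / (s/√n) = (84.01 - 77) / (10.20/√19) = 2.996
p-value = 0.0078

Since p-value < α = 0.05, we reject H₀.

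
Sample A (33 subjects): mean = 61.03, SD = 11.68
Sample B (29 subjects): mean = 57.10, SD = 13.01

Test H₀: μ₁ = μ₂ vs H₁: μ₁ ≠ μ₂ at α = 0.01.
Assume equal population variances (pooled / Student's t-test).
Student's two-sample t-test (equal variances):
H₀: μ₁ = μ₂
H₁: μ₁ ≠ μ₂
df = n₁ + n₂ - 2 = 60
Pooled variance s_p² = [(n₁-1)s₁² + (n₂-1)s₂²] / (n₁ + n₂ - 2) = [(32)(11.68²) + (28)(13.01²)] / 60 = 151.7467
SE = √(s_p²(1/n₁ + 1/n₂)) = √(151.7467 × (1/33 + 1/29)) = 3.1354
t = (x̄₁ - x̄₂) / SE = (61.03 - 57.10) / 3.1354 = 3.93 / 3.1354 = 1.253
p-value = 0.2149

Since p-value > α = 0.01, we fail to reject H₀.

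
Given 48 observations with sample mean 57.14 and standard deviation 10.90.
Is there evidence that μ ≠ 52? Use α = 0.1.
One-sample t-test:
H₀: μ = 52
H₁: μ ≠ 52
df = n - 1 = 47
t = (x̄ - μ₀) / (s/√n) = (57.14 - 52) / (10.90/√48) = 3.267
p-value = 0.0020

Since p-value < α = 0.1, we reject H₀.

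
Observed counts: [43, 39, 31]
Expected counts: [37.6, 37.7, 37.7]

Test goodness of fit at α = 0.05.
Chi-square goodness of fit test:
H₀: observed counts match expected distribution
H₁: observed counts differ from expected distribution
df = k - 1 = 2
χ² = Σ(O - E)²/E
   = (43 - 37.6)²/37.6 + (39 - 37.7)²/37.7 + (31 - 37.7)²/37.7
   = 0.776 + 0.045 + 1.191
   = 2.01
p-value = 0.3658

Since p-value > α = 0.05, we fail to reject H₀.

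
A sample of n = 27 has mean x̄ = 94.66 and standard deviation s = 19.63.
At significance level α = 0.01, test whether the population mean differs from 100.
One-sample t-test:
H₀: μ = 100
H₁: μ ≠ 100
df = n - 1 = 26
t = (x̄ - μ₀) / (s/√n) = (94.66 - 100) / (19.63/√27) = -1.414
p-value = 0.1694

Since p-value > α = 0.01, we fail to reject H₀.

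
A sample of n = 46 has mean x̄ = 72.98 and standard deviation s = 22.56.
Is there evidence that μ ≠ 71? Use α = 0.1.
One-sample t-test:
H₀: μ = 71
H₁: μ ≠ 71
df = n - 1 = 45
t = (x̄ - μ₀) / (s/√n) = (72.98 - 71) / (22.56/√46) = 0.595
p-value = 0.5547

Since p-value > α = 0.1, we fail to reject H₀.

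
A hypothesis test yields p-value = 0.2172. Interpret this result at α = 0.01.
Since p = 0.2172 > α = 0.01, fail to reject H₀.
There is insufficient evidence to reject the null hypothesis; the result is not statistically significant at the 0.01 level.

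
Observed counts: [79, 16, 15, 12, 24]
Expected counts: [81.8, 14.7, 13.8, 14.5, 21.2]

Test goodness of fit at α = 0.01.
Chi-square goodness of fit test:
H₀: observed counts match expected distribution
H₁: observed counts differ from expected distribution
df = k - 1 = 4
χ² = Σ(O - E)²/E
   = (79 - 81.8)²/81.8 + (16 - 14.7)²/14.7 + (15 - 13.8)²/13.8 + (12 - 14.5)²/14.5 + (24 - 21.2)²/21.2
   = 0.096 + 0.115 + 0.104 + 0.431 + 0.370
   = 1.12
p-value = 0.8917

Since p-value > α = 0.01, we fail to reject H₀.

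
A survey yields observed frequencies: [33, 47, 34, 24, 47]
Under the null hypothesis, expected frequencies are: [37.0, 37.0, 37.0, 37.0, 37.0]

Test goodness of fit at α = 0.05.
Chi-square goodness of fit test:
H₀: observed counts match expected distribution
H₁: observed counts differ from expected distribution
df = k - 1 = 4
χ² = Σ(O - E)²/E
   = (33 - 37.0)²/37.0 + (47 - 37.0)²/37.0 + (34 - 37.0)²/37.0 + (24 - 37.0)²/37.0 + (47 - 37.0)²/37.0
   = 0.432 + 2.703 + 0.243 + 4.568 + 2.703
   = 10.65
p-value = 0.0308

Since p-value < α = 0.05, we reject H₀.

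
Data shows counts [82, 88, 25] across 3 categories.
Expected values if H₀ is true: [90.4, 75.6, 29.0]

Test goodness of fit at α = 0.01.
Chi-square goodness of fit test:
H₀: observed counts match expected distribution
H₁: observed counts differ from expected distribution
df = k - 1 = 2
χ² = Σ(O - E)²/E
   = (82 - 90.4)²/90.4 + (88 - 75.6)²/75.6 + (25 - 29.0)²/29.0
   = 0.781 + 2.034 + 0.552
   = 3.37
p-value = 0.1858

Since p-value > α = 0.01, we fail to reject H₀.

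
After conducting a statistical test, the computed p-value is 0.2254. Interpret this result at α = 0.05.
Since p = 0.2254 > α = 0.05, fail to reject H₀.
There is insufficient evidence to reject the null hypothesis; the result is not statistically significant at the 0.05 level.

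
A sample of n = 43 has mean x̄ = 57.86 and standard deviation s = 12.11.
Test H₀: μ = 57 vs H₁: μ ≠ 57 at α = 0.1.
One-sample t-test:
H₀: μ = 57
H₁: μ ≠ 57
df = n - 1 = 42
t = (x̄ - μ₀) / (s/√n) = (57.86 - 57) / (12.11/√43) = 0.466
p-value = 0.6438

Since p-value > α = 0.1, we fail to reject H₀.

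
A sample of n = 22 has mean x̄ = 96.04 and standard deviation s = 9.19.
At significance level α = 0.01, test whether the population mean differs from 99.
One-sample t-test:
H₀: μ = 99
H₁: μ ≠ 99
df = n - 1 = 21
t = (x̄ - μ₀) / (s/√n) = (96.04 - 99) / (9.19/√22) = -1.511
p-value = 0.1458

Since p-value > α = 0.01, we fail to reject H₀.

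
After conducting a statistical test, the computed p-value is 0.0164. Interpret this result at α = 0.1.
Since p = 0.0164 < α = 0.1, reject H₀.
There is sufficient evidence to reject the null hypothesis; the result is statistically significant at the 0.1 level.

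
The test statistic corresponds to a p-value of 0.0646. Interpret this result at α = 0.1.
Since p = 0.0646 < α = 0.1, reject H₀.
There is sufficient evidence to reject the null hypothesis; the result is statistically significant at the 0.1 level.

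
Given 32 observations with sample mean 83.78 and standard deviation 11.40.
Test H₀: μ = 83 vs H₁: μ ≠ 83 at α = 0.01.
One-sample t-test:
H₀: μ = 83
H₁: μ ≠ 83
df = n - 1 = 31
t = (x̄ - μ₀) / (s/√n) = (83.78 - 83) / (11.40/√32) = 0.387
p-value = 0.7014

Since p-value > α = 0.01, we fail to reject H₀.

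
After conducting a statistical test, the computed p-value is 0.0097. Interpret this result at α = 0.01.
Since p = 0.0097 < α = 0.01, reject H₀.
There is sufficient evidence to reject the null hypothesis; the result is statistically significant at the 0.01 level.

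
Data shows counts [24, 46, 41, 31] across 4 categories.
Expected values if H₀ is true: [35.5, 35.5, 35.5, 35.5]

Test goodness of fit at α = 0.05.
Chi-square goodness of fit test:
H₀: observed counts match expected distribution
H₁: observed counts differ from expected distribution
df = k - 1 = 3
χ² = Σ(O - E)²/E
   = (24 - 35.5)²/35.5 + (46 - 35.5)²/35.5 + (41 - 35.5)²/35.5 + (31 - 35.5)²/35.5
   = 3.725 + 3.106 + 0.852 + 0.570
   = 8.25
p-value = 0.0411

Since p-value < α = 0.05, we reject H₀.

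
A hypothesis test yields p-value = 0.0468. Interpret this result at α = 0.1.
Since p = 0.0468 < α = 0.1, reject H₀.
There is sufficient evidence to reject the null hypothesis; the result is statistically significant at the 0.1 level.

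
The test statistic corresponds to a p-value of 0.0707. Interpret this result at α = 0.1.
Since p = 0.0707 < α = 0.1, reject H₀.
There is sufficient evidence to reject the null hypothesis; the result is statistically significant at the 0.1 level.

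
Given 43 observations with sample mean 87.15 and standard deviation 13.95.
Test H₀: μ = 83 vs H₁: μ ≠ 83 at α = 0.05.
One-sample t-test:
H₀: μ = 83
H₁: μ ≠ 83
df = n - 1 = 42
t = (x̄ - μ₀) / (s/√n) = (87.15 - 83) / (13.95/√43) = 1.951
p-value = 0.0578

Since p-value > α = 0.05, we fail to reject H₀.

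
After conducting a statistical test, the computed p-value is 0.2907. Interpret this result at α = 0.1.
Since p = 0.2907 > α = 0.1, fail to reject H₀.
There is insufficient evidence to reject the null hypothesis; the result is not statistically significant at the 0.1 level.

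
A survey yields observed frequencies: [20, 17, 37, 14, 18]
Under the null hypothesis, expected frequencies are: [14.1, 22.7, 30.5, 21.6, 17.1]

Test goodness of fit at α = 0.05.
Chi-square goodness of fit test:
H₀: observed counts match expected distribution
H₁: observed counts differ from expected distribution
df = k - 1 = 4
χ² = Σ(O - E)²/E
   = (20 - 14.1)²/14.1 + (17 - 22.7)²/22.7 + (37 - 30.5)²/30.5 + (14 - 21.6)²/21.6 + (18 - 17.1)²/17.1
   = 2.469 + 1.431 + 1.385 + 2.674 + 0.047
   = 8.01
p-value = 0.0913

Since p-value > α = 0.05, we fail to reject H₀.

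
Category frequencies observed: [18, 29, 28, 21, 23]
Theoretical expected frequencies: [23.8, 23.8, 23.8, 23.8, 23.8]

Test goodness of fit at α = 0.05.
Chi-square goodness of fit test:
H₀: observed counts match expected distribution
H₁: observed counts differ from expected distribution
df = k - 1 = 4
χ² = Σ(O - E)²/E
   = (18 - 23.8)²/23.8 + (29 - 23.8)²/23.8 + (28 - 23.8)²/23.8 + (21 - 23.8)²/23.8 + (23 - 23.8)²/23.8
   = 1.413 + 1.136 + 0.741 + 0.329 + 0.027
   = 3.65
p-value = 0.4559

Since p-value > α = 0.05, we fail to reject H₀.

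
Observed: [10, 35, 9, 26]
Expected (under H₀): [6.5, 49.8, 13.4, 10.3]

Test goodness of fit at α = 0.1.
Chi-square goodness of fit test:
H₀: observed counts match expected distribution
H₁: observed counts differ from expected distribution
df = k - 1 = 3
χ² = Σ(O - E)²/E
   = (10 - 6.5)²/6.5 + (35 - 49.8)²/49.8 + (9 - 13.4)²/13.4 + (26 - 10.3)²/10.3
   = 1.885 + 4.398 + 1.445 + 23.931
   = 31.66
p-value < 0.0001

Since p-value < α = 0.1, we reject H₀.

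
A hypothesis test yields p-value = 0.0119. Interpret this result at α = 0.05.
Since p = 0.0119 < α = 0.05, reject H₀.
There is sufficient evidence to reject the null hypothesis; the result is statistically significant at the 0.05 level.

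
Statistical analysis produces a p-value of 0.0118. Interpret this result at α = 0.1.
Since p = 0.0118 < α = 0.1, reject H₀.
There is sufficient evidence to reject the null hypothesis; the result is statistically significant at the 0.1 level.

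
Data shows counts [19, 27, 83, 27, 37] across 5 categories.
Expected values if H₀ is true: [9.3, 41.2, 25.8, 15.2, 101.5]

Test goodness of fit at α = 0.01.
Chi-square goodness of fit test:
H₀: observed counts match expected distribution
H₁: observed counts differ from expected distribution
df = k - 1 = 4
χ² = Σ(O - E)²/E
   = (19 - 9.3)²/9.3 + (27 - 41.2)²/41.2 + (83 - 25.8)²/25.8 + (27 - 15.2)²/15.2 + (37 - 101.5)²/101.5
   = 10.117 + 4.894 + 126.816 + 9.161 + 40.988
   = 191.98
p-value < 0.0001

Since p-value < α = 0.01, we reject H₀.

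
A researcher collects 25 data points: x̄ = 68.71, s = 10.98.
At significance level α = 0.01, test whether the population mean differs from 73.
One-sample t-test:
H₀: μ = 73
H₁: μ ≠ 73
df = n - 1 = 24
t = (x̄ - μ₀) / (s/√n) = (68.71 - 73) / (10.98/√25) = -1.954
p-value = 0.0625

Since p-value > α = 0.01, we fail to reject H₀.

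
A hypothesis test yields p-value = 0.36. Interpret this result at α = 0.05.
Since p = 0.36 > α = 0.05, fail to reject H₀.
There is insufficient evidence to reject the null hypothesis; the result is not statistically significant at the 0.05 level.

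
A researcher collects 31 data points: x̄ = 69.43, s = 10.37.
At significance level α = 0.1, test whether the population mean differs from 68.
One-sample t-test:
H₀: μ = 68
H₁: μ ≠ 68
df = n - 1 = 30
t = (x̄ - μ₀) / (s/√n) = (69.43 - 68) / (10.37/√31) = 0.768
p-value = 0.4486

Since p-value > α = 0.1, we fail to reject H₀.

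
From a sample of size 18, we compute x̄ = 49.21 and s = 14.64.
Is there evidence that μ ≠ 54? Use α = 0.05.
One-sample t-test:
H₀: μ = 54
H₁: μ ≠ 54
df = n - 1 = 17
t = (x̄ - μ₀) / (s/√n) = (49.21 - 54) / (14.64/√18) = -1.388
p-value = 0.1830

Since p-value > α = 0.05, we fail to reject H₀.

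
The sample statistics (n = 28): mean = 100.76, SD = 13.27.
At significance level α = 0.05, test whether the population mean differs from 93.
One-sample t-test:
H₀: μ = 93
H₁: μ ≠ 93
df = n - 1 = 27
t = (x̄ - μ₀) / (s/√n) = (100.76 - 93) / (13.27/√28) = 3.094
p-value = 0.0046

Since p-value < α = 0.05, we reject H₀.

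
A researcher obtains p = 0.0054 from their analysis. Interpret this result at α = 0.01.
Since p = 0.0054 < α = 0.01, reject H₀.
There is sufficient evidence to reject the null hypothesis; the result is statistically significant at the 0.01 level.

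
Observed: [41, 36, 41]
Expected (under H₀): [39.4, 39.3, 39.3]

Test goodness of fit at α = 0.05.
Chi-square goodness of fit test:
H₀: observed counts match expected distribution
H₁: observed counts differ from expected distribution
df = k - 1 = 2
χ² = Σ(O - E)²/E
   = (41 - 39.4)²/39.4 + (36 - 39.3)²/39.3 + (41 - 39.3)²/39.3
   = 0.065 + 0.277 + 0.074
   = 0.42
p-value = 0.8124

Since p-value > α = 0.05, we fail to reject H₀.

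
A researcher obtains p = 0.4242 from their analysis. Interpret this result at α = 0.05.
Since p = 0.4242 > α = 0.05, fail to reject H₀.
There is insufficient evidence to reject the null hypothesis; the result is not statistically significant at the 0.05 level.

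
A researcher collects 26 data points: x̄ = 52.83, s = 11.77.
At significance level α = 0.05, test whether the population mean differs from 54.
One-sample t-test:
H₀: μ = 54
H₁: μ ≠ 54
df = n - 1 = 25
t = (x̄ - μ₀) / (s/√n) = (52.83 - 54) / (11.77/√26) = -0.507
p-value = 0.6167

Since p-value > α = 0.05, we fail to reject H₀.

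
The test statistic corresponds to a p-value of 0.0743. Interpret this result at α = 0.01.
Since p = 0.0743 > α = 0.01, fail to reject H₀.
There is insufficient evidence to reject the null hypothesis; the result is not statistically significant at the 0.01 level.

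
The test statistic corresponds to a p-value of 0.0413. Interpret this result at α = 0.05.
Since p = 0.0413 < α = 0.05, reject H₀.
There is sufficient evidence to reject the null hypothesis; the result is statistically significant at the 0.05 level.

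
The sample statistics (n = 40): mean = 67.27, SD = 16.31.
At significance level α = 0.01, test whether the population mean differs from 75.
One-sample t-test:
H₀: μ = 75
H₁: μ ≠ 75
df = n - 1 = 39
t = (x̄ - μ₀) / (s/√n) = (67.27 - 75) / (16.31/√40) = -2.997
p-value = 0.0047

Since p-value < α = 0.01, we reject H₀.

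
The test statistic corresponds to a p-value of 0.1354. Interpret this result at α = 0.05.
Since p = 0.1354 > α = 0.05, fail to reject H₀.
There is insufficient evidence to reject the null hypothesis; the result is not statistically significant at the 0.05 level.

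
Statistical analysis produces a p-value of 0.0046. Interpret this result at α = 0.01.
Since p = 0.0046 < α = 0.01, reject H₀.
There is sufficient evidence to reject the null hypothesis; the result is statistically significant at the 0.01 level.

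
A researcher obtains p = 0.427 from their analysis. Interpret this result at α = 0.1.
Since p = 0.427 > α = 0.1, fail to reject H₀.
There is insufficient evidence to reject the null hypothesis; the result is not statistically significant at the 0.1 level.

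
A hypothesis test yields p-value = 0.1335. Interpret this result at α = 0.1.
Since p = 0.1335 > α = 0.1, fail to reject H₀.
There is insufficient evidence to reject the null hypothesis; the result is not statistically significant at the 0.1 level.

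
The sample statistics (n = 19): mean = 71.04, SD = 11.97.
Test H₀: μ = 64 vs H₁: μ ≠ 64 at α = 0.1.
One-sample t-test:
H₀: μ = 64
H₁: μ ≠ 64
df = n - 1 = 18
t = (x̄ - μ₀) / (s/√n) = (71.04 - 64) / (11.97/√19) = 2.564
p-value = 0.0195

Since p-value < α = 0.1, we reject H₀.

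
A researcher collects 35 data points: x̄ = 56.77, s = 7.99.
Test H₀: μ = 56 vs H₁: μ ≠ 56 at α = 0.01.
One-sample t-test:
H₀: μ = 56
H₁: μ ≠ 56
df = n - 1 = 34
t = (x̄ - μ₀) / (s/√n) = (56.77 - 56) / (7.99/√35) = 0.570
p-value = 0.5723

Since p-value > α = 0.01, we fail to reject H₀.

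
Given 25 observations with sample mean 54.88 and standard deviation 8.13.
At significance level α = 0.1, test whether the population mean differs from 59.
One-sample t-test:
H₀: μ = 59
H₁: μ ≠ 59
df = n - 1 = 24
t = (x̄ - μ₀) / (s/√n) = (54.88 - 59) / (8.13/√25) = -2.534
p-value = 0.0182

Since p-value < α = 0.1, we reject H₀.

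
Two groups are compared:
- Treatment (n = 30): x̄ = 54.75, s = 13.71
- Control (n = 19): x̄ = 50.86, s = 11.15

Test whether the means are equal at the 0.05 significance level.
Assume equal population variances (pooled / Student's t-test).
Student's two-sample t-test (equal variances):
H₀: μ₁ = μ₂
H₁: μ₁ ≠ μ₂
df = n₁ + n₂ - 2 = 47
Pooled variance s_p² = [(n₁-1)s₁² + (n₂-1)s₂²] / (n₁ + n₂ - 2) = [(29)(13.71²) + (18)(11.15²)] / 47 = 163.5907
SE = √(s_p²(1/n₁ + 1/n₂)) = √(163.5907 × (1/30 + 1/19)) = 3.7501
t = (x̄₁ - x̄₂) / SE = (54.75 - 50.86) / 3.7501 = 3.89 / 3.7501 = 1.037
p-value = 0.3049

Since p-value > α = 0.05, we fail to reject H₀.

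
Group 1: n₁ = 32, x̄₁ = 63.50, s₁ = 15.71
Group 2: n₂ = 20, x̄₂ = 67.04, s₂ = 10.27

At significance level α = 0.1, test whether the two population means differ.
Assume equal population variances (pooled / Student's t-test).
Student's two-sample t-test (equal variances):
H₀: μ₁ = μ₂
H₁: μ₁ ≠ μ₂
df = n₁ + n₂ - 2 = 50
Pooled variance s_p² = [(n₁-1)s₁² + (n₂-1)s₂²] / (n₁ + n₂ - 2) = [(31)(15.71²) + (19)(10.27²)] / 50 = 193.0982
SE = √(s_p²(1/n₁ + 1/n₂)) = √(193.0982 × (1/32 + 1/20)) = 3.9610
t = (x̄₁ - x̄₂) / SE = (63.50 - 67.04) / 3.9610 = -3.54 / 3.9610 = -0.894
p-value = 0.3758

Since p-value > α = 0.1, we fail to reject H₀.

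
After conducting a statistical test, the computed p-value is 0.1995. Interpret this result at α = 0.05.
Since p = 0.1995 > α = 0.05, fail to reject H₀.
There is insufficient evidence to reject the null hypothesis; the result is not statistically significant at the 0.05 level.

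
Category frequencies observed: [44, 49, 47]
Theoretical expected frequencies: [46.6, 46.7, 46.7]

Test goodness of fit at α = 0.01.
Chi-square goodness of fit test:
H₀: observed counts match expected distribution
H₁: observed counts differ from expected distribution
df = k - 1 = 2
χ² = Σ(O - E)²/E
   = (44 - 46.6)²/46.6 + (49 - 46.7)²/46.7 + (47 - 46.7)²/46.7
   = 0.145 + 0.113 + 0.002
   = 0.26
p-value = 0.8780

Since p-value > α = 0.01, we fail to reject H₀.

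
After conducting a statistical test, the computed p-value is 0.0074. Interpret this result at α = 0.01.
Since p = 0.0074 < α = 0.01, reject H₀.
There is sufficient evidence to reject the null hypothesis; the result is statistically significant at the 0.01 level.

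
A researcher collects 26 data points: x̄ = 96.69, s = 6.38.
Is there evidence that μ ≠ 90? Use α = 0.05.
One-sample t-test:
H₀: μ = 90
H₁: μ ≠ 90
df = n - 1 = 25
t = (x̄ - μ₀) / (s/√n) = (96.69 - 90) / (6.38/√26) = 5.347
p-value < 0.0001

Since p-value < α = 0.05, we reject H₀.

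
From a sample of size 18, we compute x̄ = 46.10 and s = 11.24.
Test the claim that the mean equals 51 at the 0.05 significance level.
One-sample t-test:
H₀: μ = 51
H₁: μ ≠ 51
df = n - 1 = 17
t = (x̄ - μ₀) / (s/√n) = (46.10 - 51) / (11.24/√18) = -1.850
p-value = 0.0818

Since p-value > α = 0.05, we fail to reject H₀.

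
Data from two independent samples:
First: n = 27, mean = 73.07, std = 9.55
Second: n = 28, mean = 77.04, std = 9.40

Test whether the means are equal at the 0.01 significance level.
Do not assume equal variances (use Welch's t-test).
Welch's two-sample t-test:
H₀: μ₁ = μ₂
H₁: μ₁ ≠ μ₂
s₁²/n₁ = 9.55²/27 = 3.3779,  s₂²/n₂ = 9.40²/28 = 3.1557
SE = √(s₁²/n₁ + s₂²/n₂) = √(3.3779 + 3.1557) = 2.5561
df (Welch-Satterthwaite) = (s₁²/n₁ + s₂²/n₂)² / [(s₁²/n₁)²/(n₁-1) + (s₂²/n₂)²/(n₂-1)] ≈ 52.85
t = (x̄₁ - x̄₂) / SE = (73.07 - 77.04) / 2.5561 = -3.97 / 2.5561 = -1.553
p-value = 0.1264

Since p-value > α = 0.01, we fail to reject H₀.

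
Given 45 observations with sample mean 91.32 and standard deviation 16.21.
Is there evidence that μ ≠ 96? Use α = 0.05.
One-sample t-test:
H₀: μ = 96
H₁: μ ≠ 96
df = n - 1 = 44
t = (x̄ - μ₀) / (s/√n) = (91.32 - 96) / (16.21/√45) = -1.937
p-value = 0.0592

Since p-value > α = 0.05, we fail to reject H₀.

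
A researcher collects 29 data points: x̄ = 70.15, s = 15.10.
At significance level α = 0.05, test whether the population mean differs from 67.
One-sample t-test:
H₀: μ = 67
H₁: μ ≠ 67
df = n - 1 = 28
t = (x̄ - μ₀) / (s/√n) = (70.15 - 67) / (15.10/√29) = 1.123
p-value = 0.2708

Since p-value > α = 0.05, we fail to reject H₀.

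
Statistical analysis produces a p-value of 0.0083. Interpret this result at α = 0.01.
Since p = 0.0083 < α = 0.01, reject H₀.
There is sufficient evidence to reject the null hypothesis; the result is statistically significant at the 0.01 level.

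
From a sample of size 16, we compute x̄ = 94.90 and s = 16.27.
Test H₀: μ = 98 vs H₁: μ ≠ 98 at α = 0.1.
One-sample t-test:
H₀: μ = 98
H₁: μ ≠ 98
df = n - 1 = 15
t = (x̄ - μ₀) / (s/√n) = (94.90 - 98) / (16.27/√16) = -0.762
p-value = 0.4578

Since p-value > α = 0.1, we fail to reject H₀.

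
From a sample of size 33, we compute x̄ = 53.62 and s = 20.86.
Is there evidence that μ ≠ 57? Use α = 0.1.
One-sample t-test:
H₀: μ = 57
H₁: μ ≠ 57
df = n - 1 = 32
t = (x̄ - μ₀) / (s/√n) = (53.62 - 57) / (20.86/√33) = -0.931
p-value = 0.3589

Since p-value > α = 0.1, we fail to reject H₀.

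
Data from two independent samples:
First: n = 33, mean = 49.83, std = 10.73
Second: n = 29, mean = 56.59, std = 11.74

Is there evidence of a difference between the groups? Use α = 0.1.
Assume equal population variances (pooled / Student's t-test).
Student's two-sample t-test (equal variances):
H₀: μ₁ = μ₂
H₁: μ₁ ≠ μ₂
df = n₁ + n₂ - 2 = 60
Pooled variance s_p² = [(n₁-1)s₁² + (n₂-1)s₂²] / (n₁ + n₂ - 2) = [(32)(10.73²) + (28)(11.74²)] / 60 = 125.7238
SE = √(s_p²(1/n₁ + 1/n₂)) = √(125.7238 × (1/33 + 1/29)) = 2.8540
t = (x̄₁ - x̄₂) / SE = (49.83 - 56.59) / 2.8540 = -6.76 / 2.8540 = -2.369
p-value = 0.0211

Since p-value < α = 0.1, we reject H₀.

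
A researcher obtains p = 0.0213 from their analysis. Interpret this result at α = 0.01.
Since p = 0.0213 > α = 0.01, fail to reject H₀.
There is insufficient evidence to reject the null hypothesis; the result is not statistically significant at the 0.01 level.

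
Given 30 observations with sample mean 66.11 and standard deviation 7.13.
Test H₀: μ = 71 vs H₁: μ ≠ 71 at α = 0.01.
One-sample t-test:
H₀: μ = 71
H₁: μ ≠ 71
df = n - 1 = 29
t = (x̄ - μ₀) / (s/√n) = (66.11 - 71) / (7.13/√30) = -3.756
p-value = 0.0008

Since p-value < α = 0.01, we reject H₀.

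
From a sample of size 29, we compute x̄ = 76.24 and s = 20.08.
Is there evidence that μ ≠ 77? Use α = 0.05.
One-sample t-test:
H₀: μ = 77
H₁: μ ≠ 77
df = n - 1 = 28
t = (x̄ - μ₀) / (s/√n) = (76.24 - 77) / (20.08/√29) = -0.204
p-value = 0.8400

Since p-value > α = 0.05, we fail to reject H₀.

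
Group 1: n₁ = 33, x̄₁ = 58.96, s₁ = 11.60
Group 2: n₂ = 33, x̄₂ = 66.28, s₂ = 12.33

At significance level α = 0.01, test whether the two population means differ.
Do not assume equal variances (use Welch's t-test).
Welch's two-sample t-test:
H₀: μ₁ = μ₂
H₁: μ₁ ≠ μ₂
s₁²/n₁ = 11.60²/33 = 4.0776,  s₂²/n₂ = 12.33²/33 = 4.6069
SE = √(s₁²/n₁ + s₂²/n₂) = √(4.0776 + 4.6069) = 2.9469
df (Welch-Satterthwaite) = (s₁²/n₁ + s₂²/n₂)² / [(s₁²/n₁)²/(n₁-1) + (s₂²/n₂)²/(n₂-1)] ≈ 63.76
t = (x̄₁ - x̄₂) / SE = (58.96 - 66.28) / 2.9469 = -7.32 / 2.9469 = -2.484
p-value = 0.0156

Since p-value > α = 0.01, we fail to reject H₀.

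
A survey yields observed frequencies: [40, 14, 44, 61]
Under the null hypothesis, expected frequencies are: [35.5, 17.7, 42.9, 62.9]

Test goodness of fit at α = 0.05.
Chi-square goodness of fit test:
H₀: observed counts match expected distribution
H₁: observed counts differ from expected distribution
df = k - 1 = 3
χ² = Σ(O - E)²/E
   = (40 - 35.5)²/35.5 + (14 - 17.7)²/17.7 + (44 - 42.9)²/42.9 + (61 - 62.9)²/62.9
   = 0.570 + 0.773 + 0.028 + 0.057
   = 1.43
p-value = 0.6986

Since p-value > α = 0.05, we fail to reject H₀.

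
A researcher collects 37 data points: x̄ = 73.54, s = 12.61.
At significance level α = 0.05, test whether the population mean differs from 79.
One-sample t-test:
H₀: μ = 79
H₁: μ ≠ 79
df = n - 1 = 36
t = (x̄ - μ₀) / (s/√n) = (73.54 - 79) / (12.61/√37) = -2.634
p-value = 0.0124

Since p-value < α = 0.05, we reject H₀.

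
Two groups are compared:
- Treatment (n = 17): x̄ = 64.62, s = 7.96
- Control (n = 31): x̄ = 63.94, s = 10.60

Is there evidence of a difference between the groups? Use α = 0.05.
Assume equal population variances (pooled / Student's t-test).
Student's two-sample t-test (equal variances):
H₀: μ₁ = μ₂
H₁: μ₁ ≠ μ₂
df = n₁ + n₂ - 2 = 46
Pooled variance s_p² = [(n₁-1)s₁² + (n₂-1)s₂²] / (n₁ + n₂ - 2) = [(16)(7.96²) + (30)(10.60²)] / 46 = 95.3171
SE = √(s_p²(1/n₁ + 1/n₂)) = √(95.3171 × (1/17 + 1/31)) = 2.9465
t = (x̄₁ - x̄₂) / SE = (64.62 - 63.94) / 2.9465 = 0.68 / 2.9465 = 0.231
p-value = 0.8185

Since p-value > α = 0.05, we fail to reject H₀.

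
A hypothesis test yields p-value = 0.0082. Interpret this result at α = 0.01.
Since p = 0.0082 < α = 0.01, reject H₀.
There is sufficient evidence to reject the null hypothesis; the result is statistically significant at the 0.01 level.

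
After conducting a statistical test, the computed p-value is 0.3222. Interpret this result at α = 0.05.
Since p = 0.3222 > α = 0.05, fail to reject H₀.
There is insufficient evidence to reject the null hypothesis; the result is not statistically significant at the 0.05 level.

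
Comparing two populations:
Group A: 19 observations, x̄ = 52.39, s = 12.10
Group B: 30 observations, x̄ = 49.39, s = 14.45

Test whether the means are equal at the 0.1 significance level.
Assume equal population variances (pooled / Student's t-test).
Student's two-sample t-test (equal variances):
H₀: μ₁ = μ₂
H₁: μ₁ ≠ μ₂
df = n₁ + n₂ - 2 = 47
Pooled variance s_p² = [(n₁-1)s₁² + (n₂-1)s₂²] / (n₁ + n₂ - 2) = [(18)(12.10²) + (29)(14.45²)] / 47 = 184.9075
SE = √(s_p²(1/n₁ + 1/n₂)) = √(184.9075 × (1/19 + 1/30)) = 3.9869
t = (x̄₁ - x̄₂) / SE = (52.39 - 49.39) / 3.9869 = 3.00 / 3.9869 = 0.752
p-value = 0.4555

Since p-value > α = 0.1, we fail to reject H₀.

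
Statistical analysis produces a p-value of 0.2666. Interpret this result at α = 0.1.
Since p = 0.2666 > α = 0.1, fail to reject H₀.
There is insufficient evidence to reject the null hypothesis; the result is not statistically significant at the 0.1 level.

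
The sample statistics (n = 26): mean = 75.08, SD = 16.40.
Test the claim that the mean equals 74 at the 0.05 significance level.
One-sample t-test:
H₀: μ = 74
H₁: μ ≠ 74
df = n - 1 = 25
t = (x̄ - μ₀) / (s/√n) = (75.08 - 74) / (16.40/√26) = 0.336
p-value = 0.7398

Since p-value > α = 0.05, we fail to reject H₀.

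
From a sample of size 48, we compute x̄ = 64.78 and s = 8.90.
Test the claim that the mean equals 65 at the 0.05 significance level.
One-sample t-test:
H₀: μ = 65
H₁: μ ≠ 65
df = n - 1 = 47
t = (x̄ - μ₀) / (s/√n) = (64.78 - 65) / (8.90/√48) = -0.171
p-value = 0.8648

Since p-value > α = 0.05, we fail to reject H₀.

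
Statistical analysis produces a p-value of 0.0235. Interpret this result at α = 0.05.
Since p = 0.0235 < α = 0.05, reject H₀.
There is sufficient evidence to reject the null hypothesis; the result is statistically significant at the 0.05 level.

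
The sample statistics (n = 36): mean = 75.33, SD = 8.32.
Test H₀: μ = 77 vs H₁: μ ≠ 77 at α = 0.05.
One-sample t-test:
H₀: μ = 77
H₁: μ ≠ 77
df = n - 1 = 35
t = (x̄ - μ₀) / (s/√n) = (75.33 - 77) / (8.32/√36) = -1.204
p-value = 0.2365

Since p-value > α = 0.05, we fail to reject H₀.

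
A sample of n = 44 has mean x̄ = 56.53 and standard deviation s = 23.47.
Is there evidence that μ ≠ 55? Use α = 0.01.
One-sample t-test:
H₀: μ = 55
H₁: μ ≠ 55
df = n - 1 = 43
t = (x̄ - μ₀) / (s/√n) = (56.53 - 55) / (23.47/√44) = 0.432
p-value = 0.6676

Since p-value > α = 0.01, we fail to reject H₀.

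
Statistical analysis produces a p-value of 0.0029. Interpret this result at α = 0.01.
Since p = 0.0029 < α = 0.01, reject H₀.
There is sufficient evidence to reject the null hypothesis; the result is statistically significant at the 0.01 level.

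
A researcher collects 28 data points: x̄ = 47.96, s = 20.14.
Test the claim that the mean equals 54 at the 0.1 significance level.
One-sample t-test:
H₀: μ = 54
H₁: μ ≠ 54
df = n - 1 = 27
t = (x̄ - μ₀) / (s/√n) = (47.96 - 54) / (20.14/√28) = -1.587
p-value = 0.1242

Since p-value > α = 0.1, we fail to reject H₀.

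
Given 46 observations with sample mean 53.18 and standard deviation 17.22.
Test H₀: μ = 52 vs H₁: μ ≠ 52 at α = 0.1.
One-sample t-test:
H₀: μ = 52
H₁: μ ≠ 52
df = n - 1 = 45
t = (x̄ - μ₀) / (s/√n) = (53.18 - 52) / (17.22/√46) = 0.465
p-value = 0.6443

Since p-value > α = 0.1, we fail to reject H₀.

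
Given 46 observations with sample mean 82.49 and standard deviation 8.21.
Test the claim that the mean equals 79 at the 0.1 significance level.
One-sample t-test:
H₀: μ = 79
H₁: μ ≠ 79
df = n - 1 = 45
t = (x̄ - μ₀) / (s/√n) = (82.49 - 79) / (8.21/√46) = 2.883
p-value = 0.0060

Since p-value < α = 0.1, we reject H₀.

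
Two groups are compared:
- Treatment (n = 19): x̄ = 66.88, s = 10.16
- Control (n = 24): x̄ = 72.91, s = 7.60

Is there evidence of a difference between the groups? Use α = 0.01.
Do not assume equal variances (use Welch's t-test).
Welch's two-sample t-test:
H₀: μ₁ = μ₂
H₁: μ₁ ≠ μ₂
s₁²/n₁ = 10.16²/19 = 5.4329,  s₂²/n₂ = 7.60²/24 = 2.4067
SE = √(s₁²/n₁ + s₂²/n₂) = √(5.4329 + 2.4067) = 2.7999
df (Welch-Satterthwaite) = (s₁²/n₁ + s₂²/n₂)² / [(s₁²/n₁)²/(n₁-1) + (s₂²/n₂)²/(n₂-1)] ≈ 32.49
t = (x̄₁ - x̄₂) / SE = (66.88 - 72.91) / 2.7999 = -6.03 / 2.7999 = -2.154
p-value = 0.0388

Since p-value > α = 0.01, we fail to reject H₀.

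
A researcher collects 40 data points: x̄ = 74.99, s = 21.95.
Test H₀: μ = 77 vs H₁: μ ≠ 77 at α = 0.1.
One-sample t-test:
H₀: μ = 77
H₁: μ ≠ 77
df = n - 1 = 39
t = (x̄ - μ₀) / (s/√n) = (74.99 - 77) / (21.95/√40) = -0.579
p-value = 0.5658

Since p-value > α = 0.1, we fail to reject H₀.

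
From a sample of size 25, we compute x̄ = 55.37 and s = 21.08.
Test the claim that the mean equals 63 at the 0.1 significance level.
One-sample t-test:
H₀: μ = 63
H₁: μ ≠ 63
df = n - 1 = 24
t = (x̄ - μ₀) / (s/√n) = (55.37 - 63) / (21.08/√25) = -1.810
p-value = 0.0829

Since p-value < α = 0.1, we reject H₀.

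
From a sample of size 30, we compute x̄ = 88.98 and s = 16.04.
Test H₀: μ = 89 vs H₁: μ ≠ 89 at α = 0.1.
One-sample t-test:
H₀: μ = 89
H₁: μ ≠ 89
df = n - 1 = 29
t = (x̄ - μ₀) / (s/√n) = (88.98 - 89) / (16.04/√30) = -0.007
p-value = 0.9946

Since p-value > α = 0.1, we fail to reject H₀.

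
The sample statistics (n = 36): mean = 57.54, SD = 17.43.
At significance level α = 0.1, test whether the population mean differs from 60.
One-sample t-test:
H₀: μ = 60
H₁: μ ≠ 60
df = n - 1 = 35
t = (x̄ - μ₀) / (s/√n) = (57.54 - 60) / (17.43/√36) = -0.847
p-value = 0.4029

Since p-value > α = 0.1, we fail to reject H₀.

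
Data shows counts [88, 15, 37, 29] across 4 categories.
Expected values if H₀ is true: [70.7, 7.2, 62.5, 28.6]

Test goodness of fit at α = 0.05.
Chi-square goodness of fit test:
H₀: observed counts match expected distribution
H₁: observed counts differ from expected distribution
df = k - 1 = 3
χ² = Σ(O - E)²/E
   = (88 - 70.7)²/70.7 + (15 - 7.2)²/7.2 + (37 - 62.5)²/62.5 + (29 - 28.6)²/28.6
   = 4.233 + 8.450 + 10.404 + 0.006
   = 23.09
p-value < 0.0001

Since p-value < α = 0.05, we reject H₀.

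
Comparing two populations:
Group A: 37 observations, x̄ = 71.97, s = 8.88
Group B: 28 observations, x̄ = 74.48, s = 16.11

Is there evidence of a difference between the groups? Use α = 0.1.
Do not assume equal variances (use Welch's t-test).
Welch's two-sample t-test:
H₀: μ₁ = μ₂
H₁: μ₁ ≠ μ₂
s₁²/n₁ = 8.88²/37 = 2.1312,  s₂²/n₂ = 16.11²/28 = 9.2690
SE = √(s₁²/n₁ + s₂²/n₂) = √(2.1312 + 9.2690) = 3.3764
df (Welch-Satterthwaite) = (s₁²/n₁ + s₂²/n₂)² / [(s₁²/n₁)²/(n₁-1) + (s₂²/n₂)²/(n₂-1)] ≈ 39.29
t = (x̄₁ - x̄₂) / SE = (71.97 - 74.48) / 3.3764 = -2.51 / 3.3764 = -0.743
p-value = 0.4617

Since p-value > α = 0.1, we fail to reject H₀.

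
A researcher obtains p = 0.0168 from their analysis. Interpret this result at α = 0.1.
Since p = 0.0168 < α = 0.1, reject H₀.
There is sufficient evidence to reject the null hypothesis; the result is statistically significant at the 0.1 level.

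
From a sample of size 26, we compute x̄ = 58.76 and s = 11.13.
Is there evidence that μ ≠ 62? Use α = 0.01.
One-sample t-test:
H₀: μ = 62
H₁: μ ≠ 62
df = n - 1 = 25
t = (x̄ - μ₀) / (s/√n) = (58.76 - 62) / (11.13/√26) = -1.484
p-value = 0.1502

Since p-value > α = 0.01, we fail to reject H₀.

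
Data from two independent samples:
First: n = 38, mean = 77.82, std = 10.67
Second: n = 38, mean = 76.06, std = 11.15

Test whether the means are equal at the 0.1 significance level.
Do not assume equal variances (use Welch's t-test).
Welch's two-sample t-test:
H₀: μ₁ = μ₂
H₁: μ₁ ≠ μ₂
s₁²/n₁ = 10.67²/38 = 2.9960,  s₂²/n₂ = 11.15²/38 = 3.2716
SE = √(s₁²/n₁ + s₂²/n₂) = √(2.9960 + 3.2716) = 2.5035
df (Welch-Satterthwaite) = (s₁²/n₁ + s₂²/n₂)² / [(s₁²/n₁)²/(n₁-1) + (s₂²/n₂)²/(n₂-1)] ≈ 73.86
t = (x̄₁ - x̄₂) / SE = (77.82 - 76.06) / 2.5035 = 1.76 / 2.5035 = 0.703
p-value = 0.4843

Since p-value > α = 0.1, we fail to reject H₀.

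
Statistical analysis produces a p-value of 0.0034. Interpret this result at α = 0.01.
Since p = 0.0034 < α = 0.01, reject H₀.
There is sufficient evidence to reject the null hypothesis; the result is statistically significant at the 0.01 level.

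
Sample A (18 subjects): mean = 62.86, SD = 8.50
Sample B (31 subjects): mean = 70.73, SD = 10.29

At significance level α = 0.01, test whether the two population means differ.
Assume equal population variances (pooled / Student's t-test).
Student's two-sample t-test (equal variances):
H₀: μ₁ = μ₂
H₁: μ₁ ≠ μ₂
df = n₁ + n₂ - 2 = 47
Pooled variance s_p² = [(n₁-1)s₁² + (n₂-1)s₂²] / (n₁ + n₂ - 2) = [(17)(8.50²) + (30)(10.29²)] / 47 = 93.7186
SE = √(s_p²(1/n₁ + 1/n₂)) = √(93.7186 × (1/18 + 1/31)) = 2.8688
t = (x̄₁ - x̄₂) / SE = (62.86 - 70.73) / 2.8688 = -7.87 / 2.8688 = -2.743
p-value = 0.0086

Since p-value < α = 0.01, we reject H₀.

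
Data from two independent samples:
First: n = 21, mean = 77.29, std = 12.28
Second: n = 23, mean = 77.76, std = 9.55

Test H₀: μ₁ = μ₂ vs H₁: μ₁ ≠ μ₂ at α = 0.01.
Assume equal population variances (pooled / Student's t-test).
Student's two-sample t-test (equal variances):
H₀: μ₁ = μ₂
H₁: μ₁ ≠ μ₂
df = n₁ + n₂ - 2 = 42
Pooled variance s_p² = [(n₁-1)s₁² + (n₂-1)s₂²] / (n₁ + n₂ - 2) = [(20)(12.28²) + (22)(9.55²)] / 42 = 119.5815
SE = √(s_p²(1/n₁ + 1/n₂)) = √(119.5815 × (1/21 + 1/23)) = 3.3005
t = (x̄₁ - x̄₂) / SE = (77.29 - 77.76) / 3.3005 = -0.47 / 3.3005 = -0.142
p-value = 0.8874

Since p-value > α = 0.01, we fail to reject H₀.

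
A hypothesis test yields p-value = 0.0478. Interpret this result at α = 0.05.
Since p = 0.0478 < α = 0.05, reject H₀.
There is sufficient evidence to reject the null hypothesis; the result is statistically significant at the 0.05 level.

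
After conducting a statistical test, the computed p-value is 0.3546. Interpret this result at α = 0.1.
Since p = 0.3546 > α = 0.1, fail to reject H₀.
There is insufficient evidence to reject the null hypothesis; the result is not statistically significant at the 0.1 level.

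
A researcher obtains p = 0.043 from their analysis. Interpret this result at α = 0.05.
Since p = 0.043 < α = 0.05, reject H₀.
There is sufficient evidence to reject the null hypothesis; the result is statistically significant at the 0.05 level.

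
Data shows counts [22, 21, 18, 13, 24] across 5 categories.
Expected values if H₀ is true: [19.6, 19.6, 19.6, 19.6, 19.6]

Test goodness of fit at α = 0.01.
Chi-square goodness of fit test:
H₀: observed counts match expected distribution
H₁: observed counts differ from expected distribution
df = k - 1 = 4
χ² = Σ(O - E)²/E
   = (22 - 19.6)²/19.6 + (21 - 19.6)²/19.6 + (18 - 19.6)²/19.6 + (13 - 19.6)²/19.6 + (24 - 19.6)²/19.6
   = 0.294 + 0.100 + 0.131 + 2.222 + 0.988
   = 3.73
p-value = 0.4431

Since p-value > α = 0.01, we fail to reject H₀.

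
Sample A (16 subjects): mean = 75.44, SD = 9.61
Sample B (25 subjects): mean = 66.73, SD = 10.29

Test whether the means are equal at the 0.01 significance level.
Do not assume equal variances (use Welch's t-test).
Welch's two-sample t-test:
H₀: μ₁ = μ₂
H₁: μ₁ ≠ μ₂
s₁²/n₁ = 9.61²/16 = 5.7720,  s₂²/n₂ = 10.29²/25 = 4.2354
SE = √(s₁²/n₁ + s₂²/n₂) = √(5.7720 + 4.2354) = 3.1634
df (Welch-Satterthwaite) = (s₁²/n₁ + s₂²/n₂)² / [(s₁²/n₁)²/(n₁-1) + (s₂²/n₂)²/(n₂-1)] ≈ 33.74
t = (x̄₁ - x̄₂) / SE = (75.44 - 66.73) / 3.1634 = 8.71 / 3.1634 = 2.753
p-value = 0.0094

Since p-value < α = 0.01, we reject H₀.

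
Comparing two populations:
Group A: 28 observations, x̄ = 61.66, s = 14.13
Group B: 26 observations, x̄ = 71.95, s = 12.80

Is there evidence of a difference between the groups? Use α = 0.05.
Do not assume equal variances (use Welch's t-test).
Welch's two-sample t-test:
H₀: μ₁ = μ₂
H₁: μ₁ ≠ μ₂
s₁²/n₁ = 14.13²/28 = 7.1306,  s₂²/n₂ = 12.80²/26 = 6.3015
SE = √(s₁²/n₁ + s₂²/n₂) = √(7.1306 + 6.3015) = 3.6650
df (Welch-Satterthwaite) = (s₁²/n₁ + s₂²/n₂)² / [(s₁²/n₁)²/(n₁-1) + (s₂²/n₂)²/(n₂-1)] ≈ 51.97
t = (x̄₁ - x̄₂) / SE = (61.66 - 71.95) / 3.6650 = -10.29 / 3.6650 = -2.808
p-value = 0.0070

Since p-value < α = 0.05, we reject H₀.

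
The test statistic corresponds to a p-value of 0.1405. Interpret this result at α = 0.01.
Since p = 0.1405 > α = 0.01, fail to reject H₀.
There is insufficient evidence to reject the null hypothesis; the result is not statistically significant at the 0.01 level.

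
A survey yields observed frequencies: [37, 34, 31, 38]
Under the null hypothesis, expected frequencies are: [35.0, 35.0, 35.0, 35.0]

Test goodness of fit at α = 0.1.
Chi-square goodness of fit test:
H₀: observed counts match expected distribution
H₁: observed counts differ from expected distribution
df = k - 1 = 3
χ² = Σ(O - E)²/E
   = (37 - 35.0)²/35.0 + (34 - 35.0)²/35.0 + (31 - 35.0)²/35.0 + (38 - 35.0)²/35.0
   = 0.114 + 0.029 + 0.457 + 0.257
   = 0.86
p-value = 0.8358

Since p-value > α = 0.1, we fail to reject H₀.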